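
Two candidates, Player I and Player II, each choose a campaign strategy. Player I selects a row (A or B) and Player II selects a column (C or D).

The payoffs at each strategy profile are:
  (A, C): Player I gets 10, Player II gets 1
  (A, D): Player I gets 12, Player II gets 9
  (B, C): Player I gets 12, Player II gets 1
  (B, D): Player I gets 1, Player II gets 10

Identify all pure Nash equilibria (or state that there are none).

(A, D)

(A, C): Player I prefers B (12 > 10); Player II prefers D (9 > 1) — not an equilibrium.
(A, D): Player I gets 12 ≥ 1 from B, and Player II gets 9 ≥ 1 from C — Nash equilibrium.
(B, C): Player II prefers D (10 > 1) — not an equilibrium.
(B, D): Player I prefers A (12 > 1) — not an equilibrium.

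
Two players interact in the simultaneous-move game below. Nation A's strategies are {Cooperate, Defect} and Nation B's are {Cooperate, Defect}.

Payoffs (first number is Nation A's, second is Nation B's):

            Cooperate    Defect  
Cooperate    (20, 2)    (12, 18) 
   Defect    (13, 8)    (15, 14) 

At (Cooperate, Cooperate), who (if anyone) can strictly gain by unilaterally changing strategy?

Nation A at (Cooperate, Cooperate) earns 20; deviating to Defect yields 13 — not better.
Nation B earns 2; deviating to Defect yields 18 — a strict improvement.
Only Nation B has a strictly profitable deviation.

Nation B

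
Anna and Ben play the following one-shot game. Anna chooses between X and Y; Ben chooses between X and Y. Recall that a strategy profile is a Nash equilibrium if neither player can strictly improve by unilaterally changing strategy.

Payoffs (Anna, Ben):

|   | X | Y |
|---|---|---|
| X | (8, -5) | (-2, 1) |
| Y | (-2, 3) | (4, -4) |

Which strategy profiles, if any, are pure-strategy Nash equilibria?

none

(X, X): Ben prefers Y (1 > -5) — not an equilibrium.
(X, Y): Anna prefers Y (4 > -2) — not an equilibrium.
(Y, X): Anna prefers X (8 > -2) — not an equilibrium.
(Y, Y): Ben prefers X (3 > -4) — not an equilibrium.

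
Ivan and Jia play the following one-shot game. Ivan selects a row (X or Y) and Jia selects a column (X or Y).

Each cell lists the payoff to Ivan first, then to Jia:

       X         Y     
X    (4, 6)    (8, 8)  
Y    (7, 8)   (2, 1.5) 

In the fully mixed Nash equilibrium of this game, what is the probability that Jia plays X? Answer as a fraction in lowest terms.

2/3

Let y be the probability that Jia plays X. In a completely mixed equilibrium, Ivan must be indifferent between X and Y.
Ivan's expected payoff from X is 4y + 8(1−y); from Y it is 7y + 2(1−y).
Setting these equal: −4y + 8 = 5y + 2, so y = 2/3.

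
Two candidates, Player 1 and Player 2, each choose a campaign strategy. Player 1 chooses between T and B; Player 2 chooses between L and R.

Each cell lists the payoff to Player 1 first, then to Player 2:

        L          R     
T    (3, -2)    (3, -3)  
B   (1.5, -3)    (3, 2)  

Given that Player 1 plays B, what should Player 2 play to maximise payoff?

Against B, Player 2 earns -3 from L and 2 from R.
So R is the best response.

R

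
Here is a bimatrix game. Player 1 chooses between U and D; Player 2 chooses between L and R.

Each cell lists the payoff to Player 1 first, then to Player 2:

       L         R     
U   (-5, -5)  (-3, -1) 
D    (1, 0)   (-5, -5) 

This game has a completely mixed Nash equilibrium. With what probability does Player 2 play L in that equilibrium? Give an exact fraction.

1/4

Let y be the probability that Player 2 plays L. In a completely mixed equilibrium, Player 1 must be indifferent between U and D.
Player 1's expected payoff from U is −5y − 3(1−y); from D it is y − 5(1−y).
Setting these equal: −2y − 3 = 6y − 5, so y = 1/4.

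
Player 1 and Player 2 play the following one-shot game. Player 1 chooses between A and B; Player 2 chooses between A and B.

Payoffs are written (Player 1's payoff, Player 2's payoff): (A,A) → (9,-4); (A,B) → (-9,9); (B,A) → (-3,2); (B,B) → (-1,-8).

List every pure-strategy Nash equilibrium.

none

(A, A): Player 2 prefers B (9 > -4) — not an equilibrium.
(A, B): Player 1 prefers B (-1 > -9) — not an equilibrium.
(B, A): Player 1 prefers A (9 > -3) — not an equilibrium.
(B, B): Player 2 prefers A (2 > -8) — not an equilibrium.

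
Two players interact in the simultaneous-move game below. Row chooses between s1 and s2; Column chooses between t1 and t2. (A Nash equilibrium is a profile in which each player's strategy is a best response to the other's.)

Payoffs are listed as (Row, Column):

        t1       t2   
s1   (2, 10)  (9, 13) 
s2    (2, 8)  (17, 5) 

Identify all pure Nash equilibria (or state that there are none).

(s1, t1): Column prefers t2 (13 > 10) — not an equilibrium.
(s1, t2): Row prefers s2 (17 > 9) — not an equilibrium.
(s2, t1): Row gets 2 ≥ 2 from s1, and Column gets 8 ≥ 5 from t2 — Nash equilibrium.
(s2, t2): Column prefers t1 (8 > 5) — not an equilibrium.

(s2, t1)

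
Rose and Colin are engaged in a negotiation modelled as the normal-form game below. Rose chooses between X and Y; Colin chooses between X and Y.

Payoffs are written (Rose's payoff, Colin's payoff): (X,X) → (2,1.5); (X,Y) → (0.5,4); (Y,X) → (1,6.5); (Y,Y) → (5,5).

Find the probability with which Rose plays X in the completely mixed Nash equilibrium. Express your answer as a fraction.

Let r be the probability that Rose plays X. In a completely mixed equilibrium, Colin must be indifferent between X and Y.
Colin's expected payoff from X is 1.5r + 6.5(1−r); from Y it is 4r + 5(1−r).
Setting these equal: −5r + 6.5 = −r + 5, so r = 3/8.

3/8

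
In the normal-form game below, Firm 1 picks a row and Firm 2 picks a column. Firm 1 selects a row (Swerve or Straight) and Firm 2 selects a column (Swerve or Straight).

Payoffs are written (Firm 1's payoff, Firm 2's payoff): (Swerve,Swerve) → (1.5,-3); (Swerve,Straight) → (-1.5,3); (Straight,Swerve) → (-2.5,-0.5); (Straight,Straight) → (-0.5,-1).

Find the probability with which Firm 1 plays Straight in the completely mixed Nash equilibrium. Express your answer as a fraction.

Let r be the probability that Firm 1 plays Swerve. In a completely mixed equilibrium, Firm 2 must be indifferent between Swerve and Straight.
Firm 2's expected payoff from Swerve is −3r − 0.5(1−r); from Straight it is 3r − (1−r).
Setting these equal: −2.5r − 0.5 = 4r − 1, so r = 1/13.
Therefore Firm 1 plays Straight with probability 1 − 1/13 = 12/13.

12/13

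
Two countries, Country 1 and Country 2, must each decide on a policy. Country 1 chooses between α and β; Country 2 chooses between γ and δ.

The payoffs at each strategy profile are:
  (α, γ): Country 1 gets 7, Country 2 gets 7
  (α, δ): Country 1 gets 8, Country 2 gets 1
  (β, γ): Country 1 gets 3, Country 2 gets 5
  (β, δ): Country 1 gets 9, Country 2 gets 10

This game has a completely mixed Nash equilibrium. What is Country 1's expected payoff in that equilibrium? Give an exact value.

39/5

First find y, the probability Country 2 plays γ, from Country 1's indifference between α and β: 7y + 8(1−y) = 3y + 9(1−y), giving y = 1/5.
Since Country 1 is indifferent in equilibrium, Country 1's expected payoff equals the payoff from either row against (1/5, 4/5). Using α: 7(1/5) + 8(4/5) = 39/5.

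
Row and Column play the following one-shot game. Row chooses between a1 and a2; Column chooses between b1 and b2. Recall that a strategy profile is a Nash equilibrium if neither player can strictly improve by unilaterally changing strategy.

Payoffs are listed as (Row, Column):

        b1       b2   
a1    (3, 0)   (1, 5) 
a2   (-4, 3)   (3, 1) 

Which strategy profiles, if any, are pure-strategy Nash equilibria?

none

(a1, b1): Column prefers b2 (5 > 0) — not an equilibrium.
(a1, b2): Row prefers a2 (3 > 1) — not an equilibrium.
(a2, b1): Row prefers a1 (3 > -4) — not an equilibrium.
(a2, b2): Column prefers b1 (3 > 1) — not an equilibrium.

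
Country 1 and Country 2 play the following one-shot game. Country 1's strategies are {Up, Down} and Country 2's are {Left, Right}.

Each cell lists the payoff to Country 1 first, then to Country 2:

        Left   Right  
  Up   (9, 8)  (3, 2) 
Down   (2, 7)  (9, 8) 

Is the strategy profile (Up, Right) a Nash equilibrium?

At (Up, Right), Country 1 earns 3; switching to Down would give 9, so Country 1 would deviate.
Country 2 earns 2; switching to Left would give 8, so Country 2 would deviate.
Since at least one player can profitably deviate, this is not a Nash equilibrium.

No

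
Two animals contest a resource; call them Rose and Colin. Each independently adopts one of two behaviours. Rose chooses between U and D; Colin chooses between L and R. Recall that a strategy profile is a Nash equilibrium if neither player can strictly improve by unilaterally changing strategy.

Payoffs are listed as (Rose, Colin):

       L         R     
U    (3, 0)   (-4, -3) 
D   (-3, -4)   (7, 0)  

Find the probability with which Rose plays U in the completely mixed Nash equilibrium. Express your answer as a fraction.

4/7

Let x be the probability that Rose plays U. In a completely mixed equilibrium, Colin must be indifferent between L and R.
Colin's expected payoff from L is −4(1−x); from R it is −3x.
Setting these equal: 4x − 4 = −3x, so x = 4/7.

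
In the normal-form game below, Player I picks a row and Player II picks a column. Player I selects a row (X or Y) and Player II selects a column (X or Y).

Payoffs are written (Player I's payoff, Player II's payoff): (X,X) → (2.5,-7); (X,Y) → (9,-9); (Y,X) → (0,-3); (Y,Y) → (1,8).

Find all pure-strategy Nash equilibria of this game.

(X, X)

(X, X): Player I gets 2.5 ≥ 0 from Y, and Player II gets -7 ≥ -9 from Y — Nash equilibrium.
(X, Y): Player II prefers X (-7 > -9) — not an equilibrium.
(Y, X): Player I prefers X (2.5 > 0); Player II prefers Y (8 > -3) — not an equilibrium.
(Y, Y): Player I prefers X (9 > 1) — not an equilibrium.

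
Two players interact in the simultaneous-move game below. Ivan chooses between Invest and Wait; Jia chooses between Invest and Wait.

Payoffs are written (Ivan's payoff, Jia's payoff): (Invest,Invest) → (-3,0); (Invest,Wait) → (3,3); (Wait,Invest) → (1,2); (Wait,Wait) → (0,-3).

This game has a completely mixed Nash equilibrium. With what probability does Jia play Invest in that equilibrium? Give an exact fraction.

3/7

Let y be the probability that Jia plays Invest. In a completely mixed equilibrium, Ivan must be indifferent between Invest and Wait.
Ivan's expected payoff from Invest is −3y + 3(1−y); from Wait it is y.
Setting these equal: −6y + 3 = y, so y = 3/7.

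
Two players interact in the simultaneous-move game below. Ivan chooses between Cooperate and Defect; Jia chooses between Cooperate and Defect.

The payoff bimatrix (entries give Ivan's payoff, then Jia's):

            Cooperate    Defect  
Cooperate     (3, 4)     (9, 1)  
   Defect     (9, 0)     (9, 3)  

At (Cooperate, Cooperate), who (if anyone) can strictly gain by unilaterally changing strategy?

Ivan

Ivan at (Cooperate, Cooperate) earns 3; deviating to Defect yields 9 — a strict improvement.
Jia earns 4; deviating to Defect yields 1 — not better.
Only Ivan has a strictly profitable deviation.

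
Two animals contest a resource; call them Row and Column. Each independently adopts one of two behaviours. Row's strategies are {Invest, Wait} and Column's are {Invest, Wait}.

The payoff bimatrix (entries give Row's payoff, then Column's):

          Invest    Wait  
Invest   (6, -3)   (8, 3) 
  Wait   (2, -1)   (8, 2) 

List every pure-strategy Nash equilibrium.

(Invest, Invest): Column prefers Wait (3 > -3) — not an equilibrium.
(Invest, Wait): Row gets 8 ≥ 8 from Wait, and Column gets 3 ≥ -3 from Invest — Nash equilibrium.
(Wait, Invest): Row prefers Invest (6 > 2); Column prefers Wait (2 > -1) — not an equilibrium.
(Wait, Wait): Row gets 8 ≥ 8 from Invest, and Column gets 2 ≥ -1 from Invest — Nash equilibrium.

(Invest, Wait) and (Wait, Wait)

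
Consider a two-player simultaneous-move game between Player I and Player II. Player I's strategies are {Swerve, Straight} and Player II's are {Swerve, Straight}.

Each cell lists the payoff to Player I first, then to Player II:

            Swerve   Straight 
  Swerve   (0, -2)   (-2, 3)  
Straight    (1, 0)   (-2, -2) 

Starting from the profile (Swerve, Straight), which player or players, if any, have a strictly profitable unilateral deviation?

Player I at (Swerve, Straight) earns -2; deviating to Straight yields -2 — not better.
Player II earns 3; deviating to Swerve yields -2 — not better.
Neither player can strictly improve; the profile is a Nash equilibrium.

Neither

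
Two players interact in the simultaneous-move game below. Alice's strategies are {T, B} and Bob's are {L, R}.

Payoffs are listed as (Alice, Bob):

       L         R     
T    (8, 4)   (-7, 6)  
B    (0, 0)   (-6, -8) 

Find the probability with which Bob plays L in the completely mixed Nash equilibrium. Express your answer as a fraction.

Let q be the probability that Bob plays L. In a completely mixed equilibrium, Alice must be indifferent between T and B.
Alice's expected payoff from T is 8q − 7(1−q); from B it is −6(1−q).
Setting these equal: 15q − 7 = 6q − 6, so q = 1/9.

1/9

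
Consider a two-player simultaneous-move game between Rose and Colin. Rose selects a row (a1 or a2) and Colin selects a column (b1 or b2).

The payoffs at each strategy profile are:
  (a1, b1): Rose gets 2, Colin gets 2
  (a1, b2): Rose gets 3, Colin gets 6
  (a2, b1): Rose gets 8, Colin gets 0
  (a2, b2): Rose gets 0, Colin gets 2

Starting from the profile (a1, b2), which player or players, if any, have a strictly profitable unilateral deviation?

Neither

Rose at (a1, b2) earns 3; deviating to a2 yields 0 — not better.
Colin earns 6; deviating to b1 yields 2 — not better.
Neither player can strictly improve; the profile is a Nash equilibrium.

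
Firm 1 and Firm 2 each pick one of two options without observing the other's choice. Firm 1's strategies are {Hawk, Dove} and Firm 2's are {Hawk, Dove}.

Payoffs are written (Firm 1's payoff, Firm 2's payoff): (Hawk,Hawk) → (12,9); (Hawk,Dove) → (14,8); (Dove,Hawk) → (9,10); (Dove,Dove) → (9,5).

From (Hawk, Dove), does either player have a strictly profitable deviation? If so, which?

Firm 2

Firm 1 at (Hawk, Dove) earns 14; deviating to Dove yields 9 — not better.
Firm 2 earns 8; deviating to Hawk yields 9 — a strict improvement.
Only Firm 2 has a strictly profitable deviation.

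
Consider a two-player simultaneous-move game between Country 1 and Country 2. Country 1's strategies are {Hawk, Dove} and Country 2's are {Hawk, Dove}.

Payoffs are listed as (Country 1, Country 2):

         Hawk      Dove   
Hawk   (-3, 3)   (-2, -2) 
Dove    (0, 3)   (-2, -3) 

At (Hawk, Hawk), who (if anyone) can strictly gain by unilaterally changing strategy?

Country 1

Country 1 at (Hawk, Hawk) earns -3; deviating to Dove yields 0 — a strict improvement.
Country 2 earns 3; deviating to Dove yields -2 — not better.
Only Country 1 has a strictly profitable deviation.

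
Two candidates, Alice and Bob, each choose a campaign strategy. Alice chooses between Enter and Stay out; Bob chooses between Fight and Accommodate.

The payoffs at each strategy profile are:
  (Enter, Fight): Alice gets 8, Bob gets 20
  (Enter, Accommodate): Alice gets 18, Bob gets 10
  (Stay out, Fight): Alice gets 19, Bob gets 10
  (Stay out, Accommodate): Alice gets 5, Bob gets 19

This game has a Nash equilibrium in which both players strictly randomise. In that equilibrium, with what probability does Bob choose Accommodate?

Let q be the probability that Bob plays Fight. In a completely mixed equilibrium, Alice must be indifferent between Enter and Stay out.
Alice's expected payoff from Enter is 8q + 18(1−q); from Stay out it is 19q + 5(1−q).
Setting these equal: −10q + 18 = 14q + 5, so q = 13/24.
Therefore Bob plays Accommodate with probability 1 − 13/24 = 11/24.

11/24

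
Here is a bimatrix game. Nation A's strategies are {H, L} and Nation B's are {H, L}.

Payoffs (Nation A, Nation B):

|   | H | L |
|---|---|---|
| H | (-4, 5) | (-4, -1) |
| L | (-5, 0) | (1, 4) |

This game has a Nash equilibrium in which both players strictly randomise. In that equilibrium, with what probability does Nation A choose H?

Let p be the probability that Nation A plays H. In a completely mixed equilibrium, Nation B must be indifferent between H and L.
Nation B's expected payoff from H is 5p; from L it is −p + 4(1−p).
Setting these equal: 5p = −5p + 4, so p = 2/5.

2/5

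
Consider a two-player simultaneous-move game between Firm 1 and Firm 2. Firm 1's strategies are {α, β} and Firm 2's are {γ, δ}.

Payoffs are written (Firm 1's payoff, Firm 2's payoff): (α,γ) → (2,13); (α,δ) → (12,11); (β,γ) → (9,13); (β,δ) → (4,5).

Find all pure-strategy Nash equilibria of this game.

(β, γ)

(α, γ): Firm 1 prefers β (9 > 2) — not an equilibrium.
(α, δ): Firm 2 prefers γ (13 > 11) — not an equilibrium.
(β, γ): Firm 1 gets 9 ≥ 2 from α, and Firm 2 gets 13 ≥ 5 from δ — Nash equilibrium.
(β, δ): Firm 1 prefers α (12 > 4); Firm 2 prefers γ (13 > 5) — not an equilibrium.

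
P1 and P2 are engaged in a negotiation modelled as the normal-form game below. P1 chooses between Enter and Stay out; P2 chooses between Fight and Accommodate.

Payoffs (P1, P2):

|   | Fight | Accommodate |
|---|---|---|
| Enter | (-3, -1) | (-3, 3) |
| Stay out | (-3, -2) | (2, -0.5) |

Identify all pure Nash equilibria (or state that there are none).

(Enter, Fight): P2 prefers Accommodate (3 > -1) — not an equilibrium.
(Enter, Accommodate): P1 prefers Stay out (2 > -3) — not an equilibrium.
(Stay out, Fight): P2 prefers Accommodate (-0.5 > -2) — not an equilibrium.
(Stay out, Accommodate): P1 gets 2 ≥ -3 from Enter, and P2 gets -0.5 ≥ -2 from Fight — Nash equilibrium.

(Stay out, Accommodate)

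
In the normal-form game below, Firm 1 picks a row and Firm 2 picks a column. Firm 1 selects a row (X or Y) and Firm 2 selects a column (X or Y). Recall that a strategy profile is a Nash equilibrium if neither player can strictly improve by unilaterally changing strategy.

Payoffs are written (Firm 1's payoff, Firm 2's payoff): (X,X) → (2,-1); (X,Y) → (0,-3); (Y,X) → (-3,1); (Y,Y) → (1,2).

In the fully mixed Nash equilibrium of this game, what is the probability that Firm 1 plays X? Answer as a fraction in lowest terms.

Let p be the probability that Firm 1 plays X. In a completely mixed equilibrium, Firm 2 must be indifferent between X and Y.
Firm 2's expected payoff from X is −p + (1−p); from Y it is −3p + 2(1−p).
Setting these equal: −2p + 1 = −5p + 2, so p = 1/3.

1/3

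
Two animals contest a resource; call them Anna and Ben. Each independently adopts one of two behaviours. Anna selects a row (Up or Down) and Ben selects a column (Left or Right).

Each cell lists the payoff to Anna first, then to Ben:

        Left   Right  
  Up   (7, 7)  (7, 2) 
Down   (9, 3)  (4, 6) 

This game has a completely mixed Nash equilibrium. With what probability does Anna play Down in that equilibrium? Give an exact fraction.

Let p be the probability that Anna plays Up. In a completely mixed equilibrium, Ben must be indifferent between Left and Right.
Ben's expected payoff from Left is 7p + 3(1−p); from Right it is 2p + 6(1−p).
Setting these equal: 4p + 3 = −4p + 6, so p = 3/8.
Therefore Anna plays Down with probability 1 − 3/8 = 5/8.

5/8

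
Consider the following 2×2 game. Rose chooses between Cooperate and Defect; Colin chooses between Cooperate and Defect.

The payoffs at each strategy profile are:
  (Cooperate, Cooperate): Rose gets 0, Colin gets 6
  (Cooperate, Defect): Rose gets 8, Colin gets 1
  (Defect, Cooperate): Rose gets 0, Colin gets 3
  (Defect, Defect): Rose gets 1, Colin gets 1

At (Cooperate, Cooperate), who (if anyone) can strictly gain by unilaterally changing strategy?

Neither

Rose at (Cooperate, Cooperate) earns 0; deviating to Defect yields 0 — not better.
Colin earns 6; deviating to Defect yields 1 — not better.
Neither player can strictly improve; the profile is a Nash equilibrium.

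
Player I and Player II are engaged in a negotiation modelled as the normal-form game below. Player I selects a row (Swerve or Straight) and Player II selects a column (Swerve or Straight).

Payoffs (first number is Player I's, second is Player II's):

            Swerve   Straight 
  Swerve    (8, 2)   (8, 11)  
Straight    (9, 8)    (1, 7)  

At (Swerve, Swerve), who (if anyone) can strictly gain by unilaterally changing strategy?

Both

Player I at (Swerve, Swerve) earns 8; deviating to Straight yields 9 — a strict improvement.
Player II earns 2; deviating to Straight yields 11 — a strict improvement.
Both Player I and Player II have strictly profitable deviations.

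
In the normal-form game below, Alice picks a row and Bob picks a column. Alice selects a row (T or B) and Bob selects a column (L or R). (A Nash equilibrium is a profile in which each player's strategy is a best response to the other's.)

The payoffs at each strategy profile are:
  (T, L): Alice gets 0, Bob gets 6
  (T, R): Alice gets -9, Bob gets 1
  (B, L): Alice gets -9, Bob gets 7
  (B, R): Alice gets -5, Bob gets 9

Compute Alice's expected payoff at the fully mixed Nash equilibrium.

-81/13

First find y, the probability Bob plays L, from Alice's indifference between T and B: −9(1−y) = −9y − 5(1−y), giving y = 4/13.
Since Alice is indifferent in equilibrium, Alice's expected payoff equals the payoff from either row against (4/13, 9/13). Using T: −9(9/13) = -81/13.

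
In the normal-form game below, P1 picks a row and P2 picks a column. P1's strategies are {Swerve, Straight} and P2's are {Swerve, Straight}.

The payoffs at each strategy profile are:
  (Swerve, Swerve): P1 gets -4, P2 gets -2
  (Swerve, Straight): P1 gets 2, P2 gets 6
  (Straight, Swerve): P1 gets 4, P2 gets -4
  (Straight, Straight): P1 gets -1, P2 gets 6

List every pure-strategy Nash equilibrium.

(Swerve, Straight)

(Swerve, Swerve): P1 prefers Straight (4 > -4); P2 prefers Straight (6 > -2) — not an equilibrium.
(Swerve, Straight): P1 gets 2 ≥ -1 from Straight, and P2 gets 6 ≥ -2 from Swerve — Nash equilibrium.
(Straight, Swerve): P2 prefers Straight (6 > -4) — not an equilibrium.
(Straight, Straight): P1 prefers Swerve (2 > -1) — not an equilibrium.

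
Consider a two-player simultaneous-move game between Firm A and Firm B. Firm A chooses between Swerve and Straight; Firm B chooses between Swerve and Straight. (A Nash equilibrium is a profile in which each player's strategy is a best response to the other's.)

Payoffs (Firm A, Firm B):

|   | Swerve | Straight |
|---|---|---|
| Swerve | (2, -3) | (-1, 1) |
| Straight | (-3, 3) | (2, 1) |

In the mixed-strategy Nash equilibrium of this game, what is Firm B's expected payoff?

First find x, the probability Firm A plays Swerve, from Firm B's indifference between Swerve and Straight: −3x + 3(1−x) = x + (1−x), giving x = 1/3.
Since Firm B is indifferent in equilibrium, Firm B's expected payoff equals the payoff from either column against (1/3, 2/3). Using Swerve: −3(1/3) + 3(2/3) = 1.

1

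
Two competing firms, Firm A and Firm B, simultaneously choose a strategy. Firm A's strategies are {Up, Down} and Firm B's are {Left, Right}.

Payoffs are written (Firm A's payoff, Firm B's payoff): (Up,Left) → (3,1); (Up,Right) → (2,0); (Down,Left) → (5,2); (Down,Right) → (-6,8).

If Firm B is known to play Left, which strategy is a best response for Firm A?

Down

Against Left, Firm A earns 3 from Up and 5 from Down.
So Down is the best response.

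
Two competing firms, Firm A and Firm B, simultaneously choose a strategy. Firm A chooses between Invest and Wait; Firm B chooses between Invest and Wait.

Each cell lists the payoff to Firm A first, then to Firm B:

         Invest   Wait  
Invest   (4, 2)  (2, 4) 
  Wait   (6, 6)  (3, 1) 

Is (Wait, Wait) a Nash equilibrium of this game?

No

At (Wait, Wait), Firm A earns 3; switching to Invest would give 2, so Firm A has no profitable deviation.
Firm B earns 1; switching to Invest would give 6, so Firm B would deviate.
Since at least one player can profitably deviate, this is not a Nash equilibrium.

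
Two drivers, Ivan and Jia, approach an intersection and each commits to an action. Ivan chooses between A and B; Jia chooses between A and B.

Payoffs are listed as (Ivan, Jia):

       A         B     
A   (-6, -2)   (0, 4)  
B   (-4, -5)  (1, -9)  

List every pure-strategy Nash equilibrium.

(A, A): Ivan prefers B (-4 > -6); Jia prefers B (4 > -2) — not an equilibrium.
(A, B): Ivan prefers B (1 > 0) — not an equilibrium.
(B, A): Ivan gets -4 ≥ -6 from A, and Jia gets -5 ≥ -9 from B — Nash equilibrium.
(B, B): Jia prefers A (-5 > -9) — not an equilibrium.

(B, A)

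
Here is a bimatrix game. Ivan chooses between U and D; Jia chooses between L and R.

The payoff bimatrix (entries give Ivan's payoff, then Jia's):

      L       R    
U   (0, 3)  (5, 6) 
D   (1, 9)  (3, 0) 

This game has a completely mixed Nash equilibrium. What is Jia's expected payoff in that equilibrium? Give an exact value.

First find x, the probability Ivan plays U, from Jia's indifference between L and R: 3x + 9(1−x) = 6x, giving x = 3/4.
Since Jia is indifferent in equilibrium, Jia's expected payoff equals the payoff from either column against (3/4, 1/4). Using L: 3(3/4) + 9(1/4) = 9/2.

9/2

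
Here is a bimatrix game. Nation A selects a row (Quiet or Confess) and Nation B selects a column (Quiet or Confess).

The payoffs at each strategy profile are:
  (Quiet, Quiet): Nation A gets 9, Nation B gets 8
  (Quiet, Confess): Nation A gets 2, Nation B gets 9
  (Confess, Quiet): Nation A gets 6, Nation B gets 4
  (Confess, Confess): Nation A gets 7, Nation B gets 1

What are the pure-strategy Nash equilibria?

(Quiet, Quiet): Nation B prefers Confess (9 > 8) — not an equilibrium.
(Quiet, Confess): Nation A prefers Confess (7 > 2) — not an equilibrium.
(Confess, Quiet): Nation A prefers Quiet (9 > 6) — not an equilibrium.
(Confess, Confess): Nation B prefers Quiet (4 > 1) — not an equilibrium.

none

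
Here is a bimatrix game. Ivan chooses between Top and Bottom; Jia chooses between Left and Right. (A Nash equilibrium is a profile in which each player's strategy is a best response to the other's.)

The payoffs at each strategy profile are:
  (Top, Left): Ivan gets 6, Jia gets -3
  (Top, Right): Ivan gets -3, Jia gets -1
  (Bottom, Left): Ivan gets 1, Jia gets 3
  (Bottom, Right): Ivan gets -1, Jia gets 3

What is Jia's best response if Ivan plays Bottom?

Against Bottom, Jia earns 3 from Left and 3 from Right.
So either strategy is a best response.

either — both Left and Right are best responses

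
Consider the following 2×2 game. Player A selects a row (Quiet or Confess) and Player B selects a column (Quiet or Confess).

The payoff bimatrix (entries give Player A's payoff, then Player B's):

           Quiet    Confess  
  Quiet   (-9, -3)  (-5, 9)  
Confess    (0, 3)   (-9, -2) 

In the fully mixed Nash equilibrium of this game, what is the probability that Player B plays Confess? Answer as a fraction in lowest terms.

Let y be the probability that Player B plays Quiet. In a completely mixed equilibrium, Player A must be indifferent between Quiet and Confess.
Player A's expected payoff from Quiet is −9y − 5(1−y); from Confess it is −9(1−y).
Setting these equal: −4y − 5 = 9y − 9, so y = 4/13.
Therefore Player B plays Confess with probability 1 − 4/13 = 9/13.

9/13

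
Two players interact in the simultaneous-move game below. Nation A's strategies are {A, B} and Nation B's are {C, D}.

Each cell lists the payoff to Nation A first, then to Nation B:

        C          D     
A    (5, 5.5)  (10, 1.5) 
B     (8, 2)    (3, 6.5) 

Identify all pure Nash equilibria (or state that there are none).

(A, C): Nation A prefers B (8 > 5) — not an equilibrium.
(A, D): Nation B prefers C (5.5 > 1.5) — not an equilibrium.
(B, C): Nation B prefers D (6.5 > 2) — not an equilibrium.
(B, D): Nation A prefers A (10 > 3) — not an equilibrium.

none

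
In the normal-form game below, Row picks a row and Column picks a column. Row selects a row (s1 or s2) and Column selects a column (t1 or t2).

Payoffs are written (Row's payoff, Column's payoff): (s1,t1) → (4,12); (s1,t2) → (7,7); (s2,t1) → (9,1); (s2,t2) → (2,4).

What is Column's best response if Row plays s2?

t2

Against s2, Column earns 1 from t1 and 4 from t2.
So t2 is the best response.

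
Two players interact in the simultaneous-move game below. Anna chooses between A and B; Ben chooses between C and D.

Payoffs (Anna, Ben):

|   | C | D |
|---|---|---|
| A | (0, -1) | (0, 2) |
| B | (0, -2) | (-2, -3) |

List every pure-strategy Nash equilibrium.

(A, C): Ben prefers D (2 > -1) — not an equilibrium.
(A, D): Anna gets 0 ≥ -2 from B, and Ben gets 2 ≥ -1 from C — Nash equilibrium.
(B, C): Anna gets 0 ≥ 0 from A, and Ben gets -2 ≥ -3 from D — Nash equilibrium.
(B, D): Anna prefers A (0 > -2); Ben prefers C (-2 > -3) — not an equilibrium.

(A, D) and (B, C)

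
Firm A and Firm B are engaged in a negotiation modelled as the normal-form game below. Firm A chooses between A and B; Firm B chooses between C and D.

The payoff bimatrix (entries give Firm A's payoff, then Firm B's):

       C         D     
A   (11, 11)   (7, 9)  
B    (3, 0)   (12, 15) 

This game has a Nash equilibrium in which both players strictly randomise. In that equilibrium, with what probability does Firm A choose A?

Let x be the probability that Firm A plays A. In a completely mixed equilibrium, Firm B must be indifferent between C and D.
Firm B's expected payoff from C is 11x; from D it is 9x + 15(1−x).
Setting these equal: 11x = −6x + 15, so x = 15/17.

15/17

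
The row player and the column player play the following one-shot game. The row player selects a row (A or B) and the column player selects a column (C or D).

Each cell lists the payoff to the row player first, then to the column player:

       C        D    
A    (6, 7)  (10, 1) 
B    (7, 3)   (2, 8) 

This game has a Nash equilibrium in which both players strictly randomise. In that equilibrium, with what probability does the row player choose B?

6/11

Let r be the probability that the row player plays A. In a completely mixed equilibrium, the column player must be indifferent between C and D.
The column player's expected payoff from C is 7r + 3(1−r); from D it is r + 8(1−r).
Setting these equal: 4r + 3 = −7r + 8, so r = 5/11.
Therefore the row player plays B with probability 1 − 5/11 = 6/11.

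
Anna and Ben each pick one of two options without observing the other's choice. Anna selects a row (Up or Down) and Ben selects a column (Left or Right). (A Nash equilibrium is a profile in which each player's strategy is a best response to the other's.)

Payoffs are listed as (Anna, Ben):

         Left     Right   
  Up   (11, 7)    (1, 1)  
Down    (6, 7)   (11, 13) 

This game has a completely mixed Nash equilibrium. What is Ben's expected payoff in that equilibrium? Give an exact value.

7

First find x, the probability Anna plays Up, from Ben's indifference between Left and Right: 7x + 7(1−x) = x + 13(1−x), giving x = 1/2.
Since Ben is indifferent in equilibrium, Ben's expected payoff equals the payoff from either column against (1/2, 1/2). Using Left: 7(1/2) + 7(1/2) = 7.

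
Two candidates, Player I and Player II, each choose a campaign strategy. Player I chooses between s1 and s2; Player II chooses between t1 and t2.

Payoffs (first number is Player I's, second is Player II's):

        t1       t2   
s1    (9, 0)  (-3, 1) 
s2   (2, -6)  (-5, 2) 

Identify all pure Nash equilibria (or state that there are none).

(s1, t2)

(s1, t1): Player II prefers t2 (1 > 0) — not an equilibrium.
(s1, t2): Player I gets -3 ≥ -5 from s2, and Player II gets 1 ≥ 0 from t1 — Nash equilibrium.
(s2, t1): Player I prefers s1 (9 > 2); Player II prefers t2 (2 > -6) — not an equilibrium.
(s2, t2): Player I prefers s1 (-3 > -5) — not an equilibrium.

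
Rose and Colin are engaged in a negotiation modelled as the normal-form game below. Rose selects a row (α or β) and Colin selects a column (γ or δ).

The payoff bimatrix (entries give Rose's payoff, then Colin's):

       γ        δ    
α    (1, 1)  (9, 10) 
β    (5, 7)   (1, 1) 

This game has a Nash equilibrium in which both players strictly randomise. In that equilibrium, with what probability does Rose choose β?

3/5

Let r be the probability that Rose plays α. In a completely mixed equilibrium, Colin must be indifferent between γ and δ.
Colin's expected payoff from γ is r + 7(1−r); from δ it is 10r + (1−r).
Setting these equal: −6r + 7 = 9r + 1, so r = 2/5.
Therefore Rose plays β with probability 1 − 2/5 = 3/5.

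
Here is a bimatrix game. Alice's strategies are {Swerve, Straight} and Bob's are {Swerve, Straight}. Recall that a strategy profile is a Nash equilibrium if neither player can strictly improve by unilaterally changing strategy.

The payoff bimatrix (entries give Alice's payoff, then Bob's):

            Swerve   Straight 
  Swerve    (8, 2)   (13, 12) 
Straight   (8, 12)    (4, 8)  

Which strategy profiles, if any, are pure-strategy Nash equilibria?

(Swerve, Straight) and (Straight, Swerve)

(Swerve, Swerve): Bob prefers Straight (12 > 2) — not an equilibrium.
(Swerve, Straight): Alice gets 13 ≥ 4 from Straight, and Bob gets 12 ≥ 2 from Swerve — Nash equilibrium.
(Straight, Swerve): Alice gets 8 ≥ 8 from Swerve, and Bob gets 12 ≥ 8 from Straight — Nash equilibrium.
(Straight, Straight): Alice prefers Swerve (13 > 4); Bob prefers Swerve (12 > 8) — not an equilibrium.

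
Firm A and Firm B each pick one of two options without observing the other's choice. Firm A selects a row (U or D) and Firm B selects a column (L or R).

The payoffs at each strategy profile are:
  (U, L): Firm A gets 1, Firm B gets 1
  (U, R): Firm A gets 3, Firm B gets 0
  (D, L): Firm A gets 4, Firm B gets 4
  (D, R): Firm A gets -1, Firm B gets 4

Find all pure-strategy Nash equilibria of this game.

(D, L)

(U, L): Firm A prefers D (4 > 1) — not an equilibrium.
(U, R): Firm B prefers L (1 > 0) — not an equilibrium.
(D, L): Firm A gets 4 ≥ 1 from U, and Firm B gets 4 ≥ 4 from R — Nash equilibrium.
(D, R): Firm A prefers U (3 > -1) — not an equilibrium.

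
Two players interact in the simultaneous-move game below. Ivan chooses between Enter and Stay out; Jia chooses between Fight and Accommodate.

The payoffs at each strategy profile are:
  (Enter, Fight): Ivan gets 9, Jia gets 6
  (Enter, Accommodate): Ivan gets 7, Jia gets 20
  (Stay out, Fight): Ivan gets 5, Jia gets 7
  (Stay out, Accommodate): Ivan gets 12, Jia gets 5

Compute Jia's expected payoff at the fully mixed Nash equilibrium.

55/8

First find p, the probability Ivan plays Enter, from Jia's indifference between Fight and Accommodate: 6p + 7(1−p) = 20p + 5(1−p), giving p = 1/8.
Since Jia is indifferent in equilibrium, Jia's expected payoff equals the payoff from either column against (1/8, 7/8). Using Fight: 6(1/8) + 7(7/8) = 55/8.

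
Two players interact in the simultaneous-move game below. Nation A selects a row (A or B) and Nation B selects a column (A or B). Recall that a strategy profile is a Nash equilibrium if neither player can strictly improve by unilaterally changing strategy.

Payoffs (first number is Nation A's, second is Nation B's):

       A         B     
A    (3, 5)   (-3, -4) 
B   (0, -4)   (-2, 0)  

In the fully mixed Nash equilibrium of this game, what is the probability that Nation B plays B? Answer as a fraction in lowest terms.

Let q be the probability that Nation B plays A. In a completely mixed equilibrium, Nation A must be indifferent between A and B.
Nation A's expected payoff from A is 3q − 3(1−q); from B it is −2(1−q).
Setting these equal: 6q − 3 = 2q − 2, so q = 1/4.
Therefore Nation B plays B with probability 1 − 1/4 = 3/4.

3/4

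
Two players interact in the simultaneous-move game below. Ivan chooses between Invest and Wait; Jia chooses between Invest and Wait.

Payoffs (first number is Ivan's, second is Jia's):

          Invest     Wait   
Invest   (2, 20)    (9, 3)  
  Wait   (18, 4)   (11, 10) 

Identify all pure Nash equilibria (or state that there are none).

(Invest, Invest): Ivan prefers Wait (18 > 2) — not an equilibrium.
(Invest, Wait): Ivan prefers Wait (11 > 9); Jia prefers Invest (20 > 3) — not an equilibrium.
(Wait, Invest): Jia prefers Wait (10 > 4) — not an equilibrium.
(Wait, Wait): Ivan gets 11 ≥ 9 from Invest, and Jia gets 10 ≥ 4 from Invest — Nash equilibrium.

(Wait, Wait)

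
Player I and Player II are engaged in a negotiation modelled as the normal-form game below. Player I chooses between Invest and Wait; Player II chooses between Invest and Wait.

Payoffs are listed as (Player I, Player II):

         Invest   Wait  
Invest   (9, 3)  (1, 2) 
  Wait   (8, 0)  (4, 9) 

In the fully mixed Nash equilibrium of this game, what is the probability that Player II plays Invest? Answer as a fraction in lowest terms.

Let c be the probability that Player II plays Invest. In a completely mixed equilibrium, Player I must be indifferent between Invest and Wait.
Player I's expected payoff from Invest is 9c + (1−c); from Wait it is 8c + 4(1−c).
Setting these equal: 8c + 1 = 4c + 4, so c = 3/4.

3/4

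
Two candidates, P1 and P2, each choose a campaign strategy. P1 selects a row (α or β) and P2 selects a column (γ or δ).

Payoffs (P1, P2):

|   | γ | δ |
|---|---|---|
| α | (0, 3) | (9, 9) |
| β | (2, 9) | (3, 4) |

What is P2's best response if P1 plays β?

γ

Against β, P2 earns 9 from γ and 4 from δ.
So γ is the best response.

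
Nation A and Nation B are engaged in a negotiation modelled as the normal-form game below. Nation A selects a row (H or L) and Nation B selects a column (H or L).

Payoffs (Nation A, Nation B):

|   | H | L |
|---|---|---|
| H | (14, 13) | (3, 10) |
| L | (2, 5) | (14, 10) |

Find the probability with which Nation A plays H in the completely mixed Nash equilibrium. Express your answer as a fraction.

Let r be the probability that Nation A plays H. In a completely mixed equilibrium, Nation B must be indifferent between H and L.
Nation B's expected payoff from H is 13r + 5(1−r); from L it is 10r + 10(1−r).
Setting these equal: 8r + 5 = 10, so r = 5/8.

5/8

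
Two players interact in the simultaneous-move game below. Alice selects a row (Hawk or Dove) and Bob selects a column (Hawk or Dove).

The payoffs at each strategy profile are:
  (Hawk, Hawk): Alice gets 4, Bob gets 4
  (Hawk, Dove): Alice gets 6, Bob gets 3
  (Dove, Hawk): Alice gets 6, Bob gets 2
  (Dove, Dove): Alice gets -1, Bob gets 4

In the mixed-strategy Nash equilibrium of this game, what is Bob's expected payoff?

10/3

First find p, the probability Alice plays Hawk, from Bob's indifference between Hawk and Dove: 4p + 2(1−p) = 3p + 4(1−p), giving p = 2/3.
Since Bob is indifferent in equilibrium, Bob's expected payoff equals the payoff from either column against (2/3, 1/3). Using Hawk: 4(2/3) + 2(1/3) = 10/3.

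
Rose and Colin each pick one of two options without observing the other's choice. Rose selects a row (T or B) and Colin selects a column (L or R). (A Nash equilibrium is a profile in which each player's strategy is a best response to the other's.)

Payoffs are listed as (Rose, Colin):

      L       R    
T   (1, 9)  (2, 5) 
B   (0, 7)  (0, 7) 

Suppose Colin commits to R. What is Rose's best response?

T

Against R, Rose earns 2 from T and 0 from B.
So T is the best response.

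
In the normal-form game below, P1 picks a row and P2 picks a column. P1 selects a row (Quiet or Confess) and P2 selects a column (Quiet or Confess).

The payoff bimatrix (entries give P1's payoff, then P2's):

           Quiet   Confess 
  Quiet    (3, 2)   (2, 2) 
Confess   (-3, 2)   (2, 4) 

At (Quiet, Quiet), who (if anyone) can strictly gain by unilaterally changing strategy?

P1 at (Quiet, Quiet) earns 3; deviating to Confess yields -3 — not better.
P2 earns 2; deviating to Confess yields 2 — not better.
Neither player can strictly improve; the profile is a Nash equilibrium.

Neither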